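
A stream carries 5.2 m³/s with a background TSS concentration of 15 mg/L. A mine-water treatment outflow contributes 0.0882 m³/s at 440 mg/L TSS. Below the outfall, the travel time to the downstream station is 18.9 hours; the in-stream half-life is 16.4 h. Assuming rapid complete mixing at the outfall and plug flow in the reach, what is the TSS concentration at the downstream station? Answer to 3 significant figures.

9.94 mg/L

Flow-weighted average: C = (5.200·15.00 + 0.08820·440.0) / 5.288 = 116.8/5.288 = 22.09 mg/L.
Half-life 16.4 h → k = ln 2 / 16.4 = 0.04227 h⁻¹ = 1.014 d⁻¹.
After decay, C = 22.09 × e^(−kt) = 22.09 × 0.4499 = 9.937 mg/L.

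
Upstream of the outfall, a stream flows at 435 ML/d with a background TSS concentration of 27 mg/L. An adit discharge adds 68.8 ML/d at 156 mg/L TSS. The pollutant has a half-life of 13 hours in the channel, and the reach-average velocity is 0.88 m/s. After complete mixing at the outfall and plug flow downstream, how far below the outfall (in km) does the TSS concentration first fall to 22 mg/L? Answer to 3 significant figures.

After mixing, C = (435.0·27.00 + 68.80·156.0) / 503.8 = 22480/503.8 = 44.62 mg/L.
Half-life 13 h → k = ln 2 / 13 = 0.05332 h⁻¹ = 1.280 d⁻¹.
Set 44.62·exp(−k·t) = 22 → t = ln(44.62/22)/k = 47740 s = 13.26 h.
Distance = v·t = 0.88·47740 = 42010 m = 42.01 km.

42.0 km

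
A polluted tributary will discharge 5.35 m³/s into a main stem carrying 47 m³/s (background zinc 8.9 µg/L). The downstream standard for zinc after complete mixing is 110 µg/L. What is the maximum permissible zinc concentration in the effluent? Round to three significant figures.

998 µg/L

At the limit, (Qr·Cr + Qe·Cₑ)/(Qr + Qe) = 110:
Cₑ = (52.35·110 − 47.00·8.900) / 5.350 = 998.2 µg/L.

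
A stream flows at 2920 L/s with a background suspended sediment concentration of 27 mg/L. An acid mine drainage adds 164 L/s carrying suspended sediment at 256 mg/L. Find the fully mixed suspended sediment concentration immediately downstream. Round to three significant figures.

Flow-weighted average: C = (2920·27.00 + 164.0·256.0) / 3084 = 120800/3084 = 39.18 mg/L.

39.2 mg/L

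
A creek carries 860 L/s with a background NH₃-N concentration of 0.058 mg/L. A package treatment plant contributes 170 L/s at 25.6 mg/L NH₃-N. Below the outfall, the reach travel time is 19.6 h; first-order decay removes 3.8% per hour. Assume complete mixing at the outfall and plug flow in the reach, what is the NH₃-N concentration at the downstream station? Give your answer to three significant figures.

2.00 mg/L

Flow-weighted average: C = (860.0·0.05800 + 170.0·25.60) / 1030 = 4402/1030 = 4.274 mg/L.
3.8%/h lost → k = −ln(1 − 0.038) = 0.03874 h⁻¹.
Decay over the reach: 4.274·exp(−kt) = 4.274·0.4680 = 2.000 mg/L.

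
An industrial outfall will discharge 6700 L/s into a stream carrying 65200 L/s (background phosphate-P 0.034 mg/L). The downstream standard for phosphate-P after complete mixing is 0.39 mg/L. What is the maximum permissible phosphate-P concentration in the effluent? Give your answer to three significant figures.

At the limit, (Qr·Cr + Qe·Cₑ)/(Qr + Qe) = 0.39:
Cₑ = (71900·0.39 − 65200·0.03400) / 6700 = 3.854 mg/L.

3.85 mg/L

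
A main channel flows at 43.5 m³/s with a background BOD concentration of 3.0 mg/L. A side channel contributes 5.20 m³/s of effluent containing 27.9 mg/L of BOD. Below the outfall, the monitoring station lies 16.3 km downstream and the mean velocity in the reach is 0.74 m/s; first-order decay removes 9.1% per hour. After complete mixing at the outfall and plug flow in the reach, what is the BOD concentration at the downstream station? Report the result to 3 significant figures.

Flow-weighted average: C = (43.50·3.000 + 5.200·27.90) / 48.70 = 275.6/48.70 = 5.659 mg/L.
Travel time t = 16.3·1000 / 0.74 = 22030 s = 6.119 h.
9.1%/h lost → k = −ln(1 − 0.091) = 0.09541 h⁻¹.
Applying C = C₀e^(−kt): 5.659 × 0.5578 = 3.156 mg/L.

3.16 mg/L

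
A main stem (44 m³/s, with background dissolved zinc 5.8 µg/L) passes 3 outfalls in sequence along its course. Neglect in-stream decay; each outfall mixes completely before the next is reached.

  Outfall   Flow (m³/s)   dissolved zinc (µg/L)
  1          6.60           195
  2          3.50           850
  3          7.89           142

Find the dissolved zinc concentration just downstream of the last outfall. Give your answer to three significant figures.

90.9 µg/L

Below outfall 1: Q → 50.60 m³/s, C = (44.00·5.800 + 6.600·195.0)/50.60 = 30.48 µg/L.
Below outfall 2: Q → 54.10 m³/s, C = (50.60·30.48 + 3.500·850.0)/54.10 = 83.50 µg/L.
Below outfall 3: Q → 61.99 m³/s, C = (54.10·83.50 + 7.890·142.0)/61.99 = 90.94 µg/L.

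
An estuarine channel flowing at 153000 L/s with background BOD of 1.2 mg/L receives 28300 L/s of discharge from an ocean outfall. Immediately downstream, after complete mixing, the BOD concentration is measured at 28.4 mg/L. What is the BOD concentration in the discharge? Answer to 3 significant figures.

Mass balance: 153000·1.200 + 28300·Cₑ = 181300·28.40
→ Cₑ = (181300·28.40 − 153000·1.200) / 28300 = 175.5 mg/L.

175 mg/L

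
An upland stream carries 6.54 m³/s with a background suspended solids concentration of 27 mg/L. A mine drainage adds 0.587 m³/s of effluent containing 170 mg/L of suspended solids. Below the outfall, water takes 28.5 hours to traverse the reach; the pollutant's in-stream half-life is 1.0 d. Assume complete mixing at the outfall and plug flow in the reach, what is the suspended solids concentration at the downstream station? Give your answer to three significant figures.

17.0 mg/L

Conservation of mass: C = (6.540·27.00 + 0.5870·170.0) / 7.127 = 276.4/7.127 = 38.78 mg/L.
Half-life 1.0 d → k = ln 2 / 1.0 = 0.6931 d⁻¹.
First-order decay: C = 38.78·exp(−k·t) = 38.78·0.4391 = 17.03 mg/L.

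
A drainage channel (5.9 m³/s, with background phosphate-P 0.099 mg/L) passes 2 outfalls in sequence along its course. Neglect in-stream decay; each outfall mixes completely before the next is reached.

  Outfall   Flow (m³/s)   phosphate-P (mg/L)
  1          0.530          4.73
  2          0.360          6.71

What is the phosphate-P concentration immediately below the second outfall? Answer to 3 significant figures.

Outfall 1: combined Q = 6.430 m³/s; C = (5.900·0.09900 + 0.5300·4.730)/6.430 = 0.4807 mg/L.
Outfall 2: combined Q = 6.790 m³/s; C = (6.430·0.4807 + 0.3600·6.710)/6.790 = 0.8110 mg/L.

0.811 mg/L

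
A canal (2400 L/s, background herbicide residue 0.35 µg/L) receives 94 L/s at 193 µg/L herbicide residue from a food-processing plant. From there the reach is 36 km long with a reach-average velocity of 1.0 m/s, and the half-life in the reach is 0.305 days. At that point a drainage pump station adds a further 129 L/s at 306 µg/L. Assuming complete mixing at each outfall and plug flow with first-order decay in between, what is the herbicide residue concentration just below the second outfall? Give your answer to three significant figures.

Conservation of mass: C = (2400·0.3500 + 94.00·193.0) / 2494 = 18980/2494 = 7.611 µg/L; combined flow 2494 L/s.
Travel time t = 36·1000 / 1.0 = 36000 s = 10.00 h.
Half-life 0.305 d → k = ln 2 / 0.305 = 2.273 d⁻¹.
Decay over the reach: 7.611·exp(−kt) = 7.611·0.3879 = 2.953 µg/L.
At the second outfall, C = (2494·2.953 + 129.0·306.0) / (2494 + 129.0) = 17.86 µg/L.

17.9 µg/L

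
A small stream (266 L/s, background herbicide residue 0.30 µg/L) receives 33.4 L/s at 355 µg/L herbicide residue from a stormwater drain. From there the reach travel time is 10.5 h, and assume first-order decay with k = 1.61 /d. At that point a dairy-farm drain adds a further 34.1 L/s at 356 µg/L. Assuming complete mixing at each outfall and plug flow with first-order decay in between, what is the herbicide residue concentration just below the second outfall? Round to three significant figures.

Conservation of mass: C = (266.0·0.3000 + 33.40·355.0) / 299.4 = 11940/299.4 = 39.87 µg/L; combined flow 299.4 L/s.
Applying C = C₀e^(−kt): 39.87 × 0.4944 = 19.71 µg/L.
At the second outfall, C = (299.4·19.71 + 34.10·356.0) / (299.4 + 34.10) = 54.10 µg/L.

54.1 µg/L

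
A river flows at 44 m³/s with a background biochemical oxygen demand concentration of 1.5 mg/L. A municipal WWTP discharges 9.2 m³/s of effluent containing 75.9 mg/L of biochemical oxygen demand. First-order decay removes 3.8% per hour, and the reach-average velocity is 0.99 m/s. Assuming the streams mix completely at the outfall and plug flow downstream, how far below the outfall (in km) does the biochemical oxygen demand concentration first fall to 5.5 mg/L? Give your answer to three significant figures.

After mixing, C = (44.00·1.500 + 9.200·75.90) / 53.20 = 764.3/53.20 = 14.37 mg/L.
3.8%/h lost → k = −ln(1 − 0.038) = 0.03874 h⁻¹.
Set 14.37·exp(−k·t) = 5.5 → t = ln(14.37/5.5)/k = 89220 s = 24.78 h.
Distance = v·t = 0.99·89220 = 88330 m = 88.33 km.

88.3 km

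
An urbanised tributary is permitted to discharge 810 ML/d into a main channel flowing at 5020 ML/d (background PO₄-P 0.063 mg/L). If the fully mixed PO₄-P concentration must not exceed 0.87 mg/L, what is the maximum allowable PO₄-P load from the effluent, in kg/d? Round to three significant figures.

4760 kg/d

Mass balance at the limit: 5020·0.06300 + 810.0·Cₑ = 5830·0.87 → Cₑ = 5.871 mg/L.
810.0 ML/d = 9.375 m³/s. Load = 9.375 m³/s × 5.871 g/m³ × 86 400 s/d = 4756 kg/d.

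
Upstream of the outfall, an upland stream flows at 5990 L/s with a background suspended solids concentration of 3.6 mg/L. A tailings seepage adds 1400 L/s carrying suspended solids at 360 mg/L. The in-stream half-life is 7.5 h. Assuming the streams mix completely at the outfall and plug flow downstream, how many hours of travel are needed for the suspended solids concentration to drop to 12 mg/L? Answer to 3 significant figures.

19.3 h

Mixed concentration C = ΣQC/ΣQ = (5990·3.600 + 1400·360.0) / 7390 = 525600/7390 = 71.12 mg/L.
Half-life 7.5 h → k = ln 2 / 7.5 = 0.09242 h⁻¹ = 2.218 d⁻¹.
71.12·exp(−k·t) = 12 → t = ln(71.12/12)/k = 69310 s = 19.25 h.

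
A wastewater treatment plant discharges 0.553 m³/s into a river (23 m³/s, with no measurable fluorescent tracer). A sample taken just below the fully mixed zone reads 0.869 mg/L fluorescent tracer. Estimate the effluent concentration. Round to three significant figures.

Mass balance: 23.00·0 + 0.5530·Cₑ = 23.55·0.8690
→ Cₑ = (23.55·0.8690 − 23.00·0) / 0.5530 = 37.01 mg/L.

37.0 mg/L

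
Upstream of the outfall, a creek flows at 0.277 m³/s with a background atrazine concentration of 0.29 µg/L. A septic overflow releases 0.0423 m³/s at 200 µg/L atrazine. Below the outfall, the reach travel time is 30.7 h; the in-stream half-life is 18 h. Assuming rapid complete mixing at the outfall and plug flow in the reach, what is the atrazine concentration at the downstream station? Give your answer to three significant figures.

Mass balance: C = (0.2770·0.2900 + 0.04230·200.0) / 0.3193 = 8.540/0.3193 = 26.75 µg/L.
Half-life 18 h → k = ln 2 / 18 = 0.03851 h⁻¹ = 0.9242 d⁻¹.
Decay over the reach: 26.75·exp(−kt) = 26.75·0.3066 = 8.201 µg/L.

8.20 µg/L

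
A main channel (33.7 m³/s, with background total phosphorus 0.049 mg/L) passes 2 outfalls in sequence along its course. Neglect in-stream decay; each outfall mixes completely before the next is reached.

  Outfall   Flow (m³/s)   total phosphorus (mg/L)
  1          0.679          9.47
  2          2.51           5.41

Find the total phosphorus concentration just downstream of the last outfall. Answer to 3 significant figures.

0.587 mg/L

Below outfall 1: Q → 34.38 m³/s, C = (33.70·0.04900 + 0.6790·9.470)/34.38 = 0.2351 mg/L.
Below outfall 2: Q → 36.89 m³/s, C = (34.38·0.2351 + 2.510·5.410)/36.89 = 0.5872 mg/L.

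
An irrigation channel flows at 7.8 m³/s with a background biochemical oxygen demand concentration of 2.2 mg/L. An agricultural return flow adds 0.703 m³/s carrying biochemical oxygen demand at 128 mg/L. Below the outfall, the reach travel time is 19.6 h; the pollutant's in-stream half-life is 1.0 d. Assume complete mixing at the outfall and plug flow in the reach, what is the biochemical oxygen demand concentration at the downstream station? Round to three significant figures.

Mass balance: C = (7.800·2.200 + 0.7030·128.0) / 8.503 = 107.1/8.503 = 12.60 mg/L.
Half-life 1.0 d → k = ln 2 / 1.0 = 0.6931 d⁻¹.
Applying C = C₀e^(−kt): 12.60 × 0.5678 = 7.154 mg/L.

7.15 mg/L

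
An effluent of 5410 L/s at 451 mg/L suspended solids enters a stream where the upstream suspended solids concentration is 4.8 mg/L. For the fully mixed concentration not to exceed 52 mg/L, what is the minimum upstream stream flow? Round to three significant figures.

Set C_mix = 52: (Q·4.800 + 5410·451.0) / (Q + 5410) = 52
→ Q = 5410·(451.0 − 52)/(52 − 4.800) = 45730 L/s.

45700 L/s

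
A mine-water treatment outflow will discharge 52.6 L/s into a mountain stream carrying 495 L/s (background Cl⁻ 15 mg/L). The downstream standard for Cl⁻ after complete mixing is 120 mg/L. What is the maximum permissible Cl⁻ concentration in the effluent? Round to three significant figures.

1110 mg/L

At the limit, (Qr·Cr + Qe·Cₑ)/(Qr + Qe) = 120:
Cₑ = (547.6·120 − 495.0·15.00) / 52.60 = 1108 mg/L.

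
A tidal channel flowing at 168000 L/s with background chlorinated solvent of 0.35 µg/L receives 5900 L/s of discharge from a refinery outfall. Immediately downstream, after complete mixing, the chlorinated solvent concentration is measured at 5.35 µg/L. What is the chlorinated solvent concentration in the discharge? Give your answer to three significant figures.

148 µg/L

Mass balance: 168000·0.3500 + 5900·Cₑ = 173900·5.350
→ Cₑ = (173900·5.350 − 168000·0.3500) / 5900 = 147.7 µg/L.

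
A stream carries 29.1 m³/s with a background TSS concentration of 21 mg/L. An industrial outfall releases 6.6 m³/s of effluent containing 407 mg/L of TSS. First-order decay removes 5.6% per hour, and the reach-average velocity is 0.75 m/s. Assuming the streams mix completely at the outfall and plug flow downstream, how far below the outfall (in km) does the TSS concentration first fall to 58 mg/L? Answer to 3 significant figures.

21.8 km

Flow-weighted average: C = (29.10·21.00 + 6.600·407.0) / 35.70 = 3297/35.70 = 92.36 mg/L.
5.6%/h lost → k = −ln(1 − 0.056) = 0.05763 h⁻¹.
Set 92.36·exp(−k·t) = 58 → t = ln(92.36/58)/k = 29060 s = 8.073 h.
Distance = v·t = 0.75·29060 = 21800 m = 21.80 km.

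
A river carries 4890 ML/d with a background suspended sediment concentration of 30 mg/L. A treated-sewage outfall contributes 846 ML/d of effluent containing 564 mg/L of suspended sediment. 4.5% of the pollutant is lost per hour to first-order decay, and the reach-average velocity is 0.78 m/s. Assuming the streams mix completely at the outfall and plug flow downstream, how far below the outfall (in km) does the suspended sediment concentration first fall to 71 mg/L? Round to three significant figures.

26.0 km

Flow-weighted average: C = (4890·30.00 + 846.0·564.0) / 5736 = 623800/5736 = 108.8 mg/L.
4.5%/h lost → k = −ln(1 − 0.045) = 0.04604 h⁻¹.
Set 108.8·exp(−k·t) = 71 → t = ln(108.8/71)/k = 33340 s = 9.262 h.
Distance = v·t = 0.78·33340 = 26010 m = 26.01 km.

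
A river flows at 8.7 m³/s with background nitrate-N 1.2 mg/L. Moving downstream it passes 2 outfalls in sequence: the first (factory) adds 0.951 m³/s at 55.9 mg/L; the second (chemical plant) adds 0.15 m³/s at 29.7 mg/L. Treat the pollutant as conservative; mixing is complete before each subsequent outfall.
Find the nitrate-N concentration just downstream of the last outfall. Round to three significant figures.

Below outfall 1: Q → 9.651 m³/s, C = (8.700·1.200 + 0.9510·55.90)/9.651 = 6.590 mg/L.
Below outfall 2: Q → 9.801 m³/s, C = (9.651·6.590 + 0.1500·29.70)/9.801 = 6.944 mg/L.

6.94 mg/L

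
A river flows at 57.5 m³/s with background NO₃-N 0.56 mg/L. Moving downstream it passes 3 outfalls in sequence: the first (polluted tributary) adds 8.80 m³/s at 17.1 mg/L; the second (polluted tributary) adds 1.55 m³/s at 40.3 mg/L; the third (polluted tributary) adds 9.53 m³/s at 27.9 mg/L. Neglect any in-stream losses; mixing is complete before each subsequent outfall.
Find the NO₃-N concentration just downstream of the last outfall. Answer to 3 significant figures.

6.60 mg/L

Below outfall 1: Q → 66.30 m³/s, C = (57.50·0.5600 + 8.800·17.10)/66.30 = 2.755 mg/L.
Below outfall 2: Q → 67.85 m³/s, C = (66.30·2.755 + 1.550·40.30)/67.85 = 3.613 mg/L.
Below outfall 3: Q → 77.38 m³/s, C = (67.85·3.613 + 9.530·27.90)/77.38 = 6.604 mg/L.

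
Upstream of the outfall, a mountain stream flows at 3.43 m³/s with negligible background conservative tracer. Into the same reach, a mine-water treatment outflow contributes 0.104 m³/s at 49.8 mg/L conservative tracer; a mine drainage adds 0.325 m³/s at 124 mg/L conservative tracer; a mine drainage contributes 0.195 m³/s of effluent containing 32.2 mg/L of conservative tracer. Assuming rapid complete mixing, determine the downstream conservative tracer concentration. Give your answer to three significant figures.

Flow-weighted average: C = (3.430·0 + 0.1040·49.80 + 0.3250·124.0 + 0.1950·32.20) / 4.054 = 51.76/4.054 = 12.77 mg/L.

12.8 mg/L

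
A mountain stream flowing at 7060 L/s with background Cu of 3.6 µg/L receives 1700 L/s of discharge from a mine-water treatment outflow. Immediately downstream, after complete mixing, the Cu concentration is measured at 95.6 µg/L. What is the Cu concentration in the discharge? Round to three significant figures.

Mass balance: 7060·3.600 + 1700·Cₑ = 8760·95.60
→ Cₑ = (8760·95.60 − 7060·3.600) / 1700 = 477.7 µg/L.

478 µg/L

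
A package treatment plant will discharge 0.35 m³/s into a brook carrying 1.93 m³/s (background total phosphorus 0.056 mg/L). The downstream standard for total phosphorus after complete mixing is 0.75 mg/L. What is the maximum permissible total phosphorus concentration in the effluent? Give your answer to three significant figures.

At the limit, (Qr·Cr + Qe·Cₑ)/(Qr + Qe) = 0.75:
Cₑ = (2.280·0.75 − 1.930·0.05600) / 0.3500 = 4.577 mg/L.

4.58 mg/L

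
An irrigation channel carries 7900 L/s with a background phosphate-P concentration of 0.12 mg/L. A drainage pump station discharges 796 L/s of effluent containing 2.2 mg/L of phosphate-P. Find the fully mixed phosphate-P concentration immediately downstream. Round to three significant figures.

0.310 mg/L

Mass balance: C = (7900·0.1200 + 796.0·2.200) / 8696 = 2699/8696 = 0.3104 mg/L.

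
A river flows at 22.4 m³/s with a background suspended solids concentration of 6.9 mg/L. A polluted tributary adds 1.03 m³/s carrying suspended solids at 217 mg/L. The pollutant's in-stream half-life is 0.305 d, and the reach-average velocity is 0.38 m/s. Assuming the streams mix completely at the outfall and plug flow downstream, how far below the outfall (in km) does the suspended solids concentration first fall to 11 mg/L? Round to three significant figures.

Flow-weighted average: C = (22.40·6.900 + 1.030·217.0) / 23.43 = 378.1/23.43 = 16.14 mg/L.
Half-life 0.305 d → k = ln 2 / 0.305 = 2.273 d⁻¹.
Set 16.14·exp(−k·t) = 11 → t = ln(16.14/11)/k = 14570 s = 4.046 h.
Distance = v·t = 0.38·14570 = 5536 m = 5.536 km.

5.54 km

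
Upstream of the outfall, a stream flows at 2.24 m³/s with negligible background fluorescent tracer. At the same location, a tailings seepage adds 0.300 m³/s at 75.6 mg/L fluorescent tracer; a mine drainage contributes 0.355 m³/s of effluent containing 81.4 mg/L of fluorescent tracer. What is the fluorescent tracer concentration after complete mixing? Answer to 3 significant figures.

After mixing, C = (2.240·0 + 0.3000·75.60 + 0.3550·81.40) / 2.895 = 51.58/2.895 = 17.82 mg/L.

17.8 mg/L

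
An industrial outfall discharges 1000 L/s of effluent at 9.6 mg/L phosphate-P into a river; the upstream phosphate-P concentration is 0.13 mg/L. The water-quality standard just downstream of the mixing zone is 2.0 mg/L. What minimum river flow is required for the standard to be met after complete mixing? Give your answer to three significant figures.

4060 L/s

Set C_mix = 2.0: (Q·0.1300 + 1000·9.600) / (Q + 1000) = 2.0
→ Q = 1000·(9.600 − 2.0)/(2.0 − 0.1300) = 4064 L/s.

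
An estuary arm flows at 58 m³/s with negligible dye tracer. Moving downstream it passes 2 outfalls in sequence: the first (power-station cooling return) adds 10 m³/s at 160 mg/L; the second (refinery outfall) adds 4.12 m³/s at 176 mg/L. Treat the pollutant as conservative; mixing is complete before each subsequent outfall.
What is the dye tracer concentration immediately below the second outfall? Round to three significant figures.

32.2 mg/L

After outfall 1: Q = 58.00 + 10.00 = 68.00 m³/s; C = (58.00·0 + 10.00·160.0)/68.00 = 23.53 mg/L.
After outfall 2: Q = 68.00 + 4.120 = 72.12 m³/s; C = (68.00·23.53 + 4.120·176.0)/72.12 = 32.24 mg/L.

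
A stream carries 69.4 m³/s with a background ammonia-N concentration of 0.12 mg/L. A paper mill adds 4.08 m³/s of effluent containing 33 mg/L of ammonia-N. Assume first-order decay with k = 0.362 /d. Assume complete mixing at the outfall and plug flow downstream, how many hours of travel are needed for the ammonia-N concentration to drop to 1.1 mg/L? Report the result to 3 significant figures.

Mixed concentration C = ΣQC/ΣQ = (69.40·0.1200 + 4.080·33.00) / 73.48 = 143.0/73.48 = 1.946 mg/L.
1.946·exp(−k·t) = 1.1 → t = ln(1.946/1.1)/k = 136100 s = 37.81 h.

37.8 h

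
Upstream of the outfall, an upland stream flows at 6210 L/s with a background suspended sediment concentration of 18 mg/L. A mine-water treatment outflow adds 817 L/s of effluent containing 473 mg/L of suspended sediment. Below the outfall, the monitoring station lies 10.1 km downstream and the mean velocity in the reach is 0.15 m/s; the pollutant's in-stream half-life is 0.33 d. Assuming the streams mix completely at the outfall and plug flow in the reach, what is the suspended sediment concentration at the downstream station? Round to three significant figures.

Mixed concentration C = ΣQC/ΣQ = (6210·18.00 + 817.0·473.0) / 7027 = 498200/7027 = 70.90 mg/L.
Travel time t = 10.1·1000 / 0.15 = 67330 s = 18.70 h.
Half-life 0.33 d → k = ln 2 / 0.33 = 2.100 d⁻¹.
First-order decay: C = 70.90·exp(−k·t) = 70.90·0.1946 = 13.80 mg/L.

13.8 mg/L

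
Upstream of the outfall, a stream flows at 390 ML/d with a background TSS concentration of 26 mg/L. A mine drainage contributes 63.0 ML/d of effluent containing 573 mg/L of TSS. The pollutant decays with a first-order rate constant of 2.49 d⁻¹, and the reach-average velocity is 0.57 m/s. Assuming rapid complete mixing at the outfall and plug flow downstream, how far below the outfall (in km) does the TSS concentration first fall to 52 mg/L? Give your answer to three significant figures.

13.3 km

Mass balance: C = (390.0·26.00 + 63.00·573.0) / 453.0 = 46240/453.0 = 102.1 mg/L.
Set 102.1·exp(−k·t) = 52 → t = ln(102.1/52)/k = 23400 s = 6.501 h.
Distance = v·t = 0.57·23400 = 13340 m = 13.34 km.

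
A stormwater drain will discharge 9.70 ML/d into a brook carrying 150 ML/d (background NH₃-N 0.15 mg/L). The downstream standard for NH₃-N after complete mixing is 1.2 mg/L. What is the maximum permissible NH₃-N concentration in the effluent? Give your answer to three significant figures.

At the limit, (Qr·Cr + Qe·Cₑ)/(Qr + Qe) = 1.2:
Cₑ = (159.7·1.2 − 150.0·0.1500) / 9.700 = 17.44 mg/L.

17.4 mg/L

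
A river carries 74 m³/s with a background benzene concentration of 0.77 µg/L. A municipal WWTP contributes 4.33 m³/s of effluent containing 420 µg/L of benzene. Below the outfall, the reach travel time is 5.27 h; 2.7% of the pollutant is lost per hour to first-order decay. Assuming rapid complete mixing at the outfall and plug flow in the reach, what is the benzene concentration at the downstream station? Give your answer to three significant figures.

20.7 µg/L

Flow-weighted average: C = (74.00·0.7700 + 4.330·420.0) / 78.33 = 1876/78.33 = 23.94 µg/L.
2.7%/h lost → k = −ln(1 − 0.027) = 0.02737 h⁻¹.
Applying C = C₀e^(−kt): 23.94 × 0.8657 = 20.73 µg/L.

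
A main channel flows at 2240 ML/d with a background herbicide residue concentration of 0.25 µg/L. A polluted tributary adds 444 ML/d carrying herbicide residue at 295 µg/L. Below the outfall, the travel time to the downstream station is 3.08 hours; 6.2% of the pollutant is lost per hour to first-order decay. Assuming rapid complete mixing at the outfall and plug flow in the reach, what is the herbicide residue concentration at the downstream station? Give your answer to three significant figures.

40.2 µg/L

Flow-weighted average: C = (2240·0.2500 + 444.0·295.0) / 2684 = 131500/2684 = 49.01 µg/L.
6.2%/h lost → k = −ln(1 − 0.062) = 0.06401 h⁻¹.
Applying C = C₀e^(−kt): 49.01 × 0.8211 = 40.24 µg/L.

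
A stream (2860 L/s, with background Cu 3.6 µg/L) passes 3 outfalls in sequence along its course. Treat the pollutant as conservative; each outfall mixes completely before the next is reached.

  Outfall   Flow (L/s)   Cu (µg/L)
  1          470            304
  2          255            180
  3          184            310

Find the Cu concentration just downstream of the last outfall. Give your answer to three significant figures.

68.0 µg/L

Outfall 1: combined Q = 3330 L/s; C = (2860·3.600 + 470.0·304.0)/3330 = 46.00 µg/L.
Outfall 2: combined Q = 3585 L/s; C = (3330·46.00 + 255.0·180.0)/3585 = 55.53 µg/L.
Outfall 3: combined Q = 3769 L/s; C = (3585·55.53 + 184.0·310.0)/3769 = 67.95 µg/L.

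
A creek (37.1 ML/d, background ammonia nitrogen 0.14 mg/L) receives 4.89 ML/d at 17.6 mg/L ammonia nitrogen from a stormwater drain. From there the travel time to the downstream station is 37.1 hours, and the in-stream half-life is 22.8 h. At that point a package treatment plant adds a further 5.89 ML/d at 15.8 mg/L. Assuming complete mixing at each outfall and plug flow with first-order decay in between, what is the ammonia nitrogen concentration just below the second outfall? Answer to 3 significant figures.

2.56 mg/L

Conservation of mass: C = (37.10·0.1400 + 4.890·17.60) / 41.99 = 91.26/41.99 = 2.173 mg/L; combined flow 41.99 ML/d.
Half-life 22.8 h → k = ln 2 / 22.8 = 0.03040 h⁻¹ = 0.7296 d⁻¹.
Decay over the reach: 2.173·exp(−kt) = 2.173·0.3237 = 0.7035 mg/L.
Second outfall: C = (41.99·0.7035 + 5.890·15.80)/47.88 = 2.561 mg/L.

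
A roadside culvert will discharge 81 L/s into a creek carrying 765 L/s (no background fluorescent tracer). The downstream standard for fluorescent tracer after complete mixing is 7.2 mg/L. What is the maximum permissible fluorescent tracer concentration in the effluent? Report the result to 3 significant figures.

At the limit, (Qr·Cr + Qe·Cₑ)/(Qr + Qe) = 7.2:
Cₑ = (846.0·7.2 − 765.0·0) / 81.00 = 75.20 mg/L.

75.2 mg/L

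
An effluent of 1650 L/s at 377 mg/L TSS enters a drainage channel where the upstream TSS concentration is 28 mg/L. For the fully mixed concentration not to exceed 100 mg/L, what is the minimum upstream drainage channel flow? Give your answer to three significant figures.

Set C_mix = 100: (Q·28.00 + 1650·377.0) / (Q + 1650) = 100
→ Q = 1650·(377.0 − 100)/(100 − 28.00) = 6348 L/s.

6350 L/s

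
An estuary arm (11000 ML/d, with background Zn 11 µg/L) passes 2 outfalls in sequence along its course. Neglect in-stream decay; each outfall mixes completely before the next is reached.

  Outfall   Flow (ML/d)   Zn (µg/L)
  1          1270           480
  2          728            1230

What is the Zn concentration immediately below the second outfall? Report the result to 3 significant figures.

125 µg/L

Outfall 1: combined Q = 12270 ML/d; C = (11000·11.00 + 1270·480.0)/12270 = 59.54 µg/L.
Outfall 2: combined Q = 13000 ML/d; C = (12270·59.54 + 728.0·1230)/13000 = 125.1 µg/L.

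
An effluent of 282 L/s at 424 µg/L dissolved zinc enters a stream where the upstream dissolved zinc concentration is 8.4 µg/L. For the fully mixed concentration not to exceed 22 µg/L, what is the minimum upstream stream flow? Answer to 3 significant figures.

Set C_mix = 22: (Q·8.400 + 282.0·424.0) / (Q + 282.0) = 22
→ Q = 282.0·(424.0 − 22)/(22 − 8.400) = 8336 L/s.

8340 L/s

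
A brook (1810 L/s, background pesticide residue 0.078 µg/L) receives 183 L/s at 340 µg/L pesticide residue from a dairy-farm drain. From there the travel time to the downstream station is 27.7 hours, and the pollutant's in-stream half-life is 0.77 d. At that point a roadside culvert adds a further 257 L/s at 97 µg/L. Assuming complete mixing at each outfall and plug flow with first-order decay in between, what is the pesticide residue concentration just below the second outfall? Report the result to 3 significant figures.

After mixing, C = (1810·0.07800 + 183.0·340.0) / 1993 = 62360/1993 = 31.29 µg/L; combined flow 1993 L/s.
Half-life 0.77 d → k = ln 2 / 0.77 = 0.9002 d⁻¹.
After decay, C = 31.29 × e^(−kt) = 31.29 × 0.3538 = 11.07 µg/L.
At the second outfall, C = (1993·11.07 + 257.0·97.00) / (1993 + 257.0) = 20.89 µg/L.

20.9 µg/L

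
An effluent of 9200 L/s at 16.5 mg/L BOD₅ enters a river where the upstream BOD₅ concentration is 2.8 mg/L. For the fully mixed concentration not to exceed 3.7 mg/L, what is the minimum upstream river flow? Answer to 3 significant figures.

Set C_mix = 3.7: (Q·2.800 + 9200·16.50) / (Q + 9200) = 3.7
→ Q = 9200·(16.50 − 3.7)/(3.7 − 2.800) = 130800 L/s.

131000 L/s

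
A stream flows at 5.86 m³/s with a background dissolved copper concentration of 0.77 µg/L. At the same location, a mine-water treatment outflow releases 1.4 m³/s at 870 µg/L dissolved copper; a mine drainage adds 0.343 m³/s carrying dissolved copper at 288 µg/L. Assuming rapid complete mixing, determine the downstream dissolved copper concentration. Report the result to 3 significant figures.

Mixed concentration C = ΣQC/ΣQ = (5.860·0.7700 + 1.400·870.0 + 0.3430·288.0) / 7.603 = 1321/7.603 = 173.8 µg/L.

174 µg/L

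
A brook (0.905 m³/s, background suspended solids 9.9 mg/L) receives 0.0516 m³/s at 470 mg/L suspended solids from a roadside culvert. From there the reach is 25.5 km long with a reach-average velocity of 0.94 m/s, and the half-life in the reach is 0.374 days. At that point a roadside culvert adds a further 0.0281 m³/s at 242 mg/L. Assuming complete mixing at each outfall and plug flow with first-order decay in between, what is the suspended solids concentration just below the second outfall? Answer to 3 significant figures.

Mass balance: C = (0.9050·9.900 + 0.05160·470.0) / 0.9566 = 33.21/0.9566 = 34.72 mg/L; combined flow 0.9566 m³/s.
Travel time t = 25.5·1000 / 0.94 = 27130 s = 7.535 h.
Half-life 0.374 d → k = ln 2 / 0.374 = 1.853 d⁻¹.
Decay over the reach: 34.72·exp(−kt) = 34.72·0.5588 = 19.40 mg/L.
At the second outfall, C = (0.9566·19.40 + 0.02810·242.0) / (0.9566 + 0.02810) = 25.75 mg/L.

25.8 mg/L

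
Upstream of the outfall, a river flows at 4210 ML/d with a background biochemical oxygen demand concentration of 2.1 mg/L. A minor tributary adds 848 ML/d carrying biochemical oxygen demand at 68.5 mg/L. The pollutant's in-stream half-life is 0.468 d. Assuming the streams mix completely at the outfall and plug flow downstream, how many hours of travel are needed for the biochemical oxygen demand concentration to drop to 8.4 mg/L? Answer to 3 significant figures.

After mixing, C = (4210·2.100 + 848.0·68.50) / 5058 = 66930/5058 = 13.23 mg/L.
Half-life 0.468 d → k = ln 2 / 0.468 = 1.481 d⁻¹.
13.23·exp(−k·t) = 8.4 → t = ln(13.23/8.4)/k = 26510 s = 7.364 h.

7.36 h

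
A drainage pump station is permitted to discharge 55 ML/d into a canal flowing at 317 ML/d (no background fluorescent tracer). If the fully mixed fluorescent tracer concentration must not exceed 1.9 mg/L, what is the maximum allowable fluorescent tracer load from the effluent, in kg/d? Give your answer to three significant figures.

707 kg/d

Mass balance at the limit: 317.0·0 + 55.00·Cₑ = 372.0·1.9 → Cₑ = 12.85 mg/L.
55.00 ML/d = 0.6366 m³/s. Load = 0.6366 m³/s × 12.85 g/m³ × 86 400 s/d = 706.8 kg/d.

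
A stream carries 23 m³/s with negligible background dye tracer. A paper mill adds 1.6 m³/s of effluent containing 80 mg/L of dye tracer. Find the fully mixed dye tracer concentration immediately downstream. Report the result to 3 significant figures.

5.20 mg/L

Mixed concentration C = ΣQC/ΣQ = (23.00·0 + 1.600·80.00) / 24.60 = 128.0/24.60 = 5.203 mg/L.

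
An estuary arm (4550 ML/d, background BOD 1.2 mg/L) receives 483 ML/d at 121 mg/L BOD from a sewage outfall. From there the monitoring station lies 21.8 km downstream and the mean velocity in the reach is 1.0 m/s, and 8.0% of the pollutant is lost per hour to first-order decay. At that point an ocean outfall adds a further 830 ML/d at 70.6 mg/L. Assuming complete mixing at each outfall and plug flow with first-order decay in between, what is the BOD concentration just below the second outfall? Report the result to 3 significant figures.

16.6 mg/L

After mixing, C = (4550·1.200 + 483.0·121.0) / 5033 = 63900/5033 = 12.70 mg/L; combined flow 5033 ML/d.
Travel time t = 21.8·1000 / 1.0 = 21800 s = 6.056 h.
8.0%/h lost → k = −ln(1 − 0.08) = 0.08338 h⁻¹.
After decay, C = 12.70 × e^(−kt) = 12.70 × 0.6036 = 7.663 mg/L.
At the second outfall, C = (5033·7.663 + 830.0·70.60) / (5033 + 830.0) = 16.57 mg/L.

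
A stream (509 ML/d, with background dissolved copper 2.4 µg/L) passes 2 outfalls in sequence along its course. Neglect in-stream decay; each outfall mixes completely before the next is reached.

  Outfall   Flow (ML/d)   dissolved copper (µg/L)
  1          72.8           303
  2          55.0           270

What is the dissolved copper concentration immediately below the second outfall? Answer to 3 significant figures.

After outfall 1: Q = 509.0 + 72.80 = 581.8 ML/d; C = (509.0·2.400 + 72.80·303.0)/581.8 = 40.01 µg/L.
After outfall 2: Q = 581.8 + 55.00 = 636.8 ML/d; C = (581.8·40.01 + 55.00·270.0)/636.8 = 59.88 µg/L.

59.9 µg/L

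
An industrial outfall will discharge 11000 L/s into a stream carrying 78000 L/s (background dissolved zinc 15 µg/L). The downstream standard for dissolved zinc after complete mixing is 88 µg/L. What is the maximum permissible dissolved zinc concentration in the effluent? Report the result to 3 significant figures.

At the limit, (Qr·Cr + Qe·Cₑ)/(Qr + Qe) = 88:
Cₑ = (89000·88 − 78000·15.00) / 11000 = 605.6 µg/L.

606 µg/L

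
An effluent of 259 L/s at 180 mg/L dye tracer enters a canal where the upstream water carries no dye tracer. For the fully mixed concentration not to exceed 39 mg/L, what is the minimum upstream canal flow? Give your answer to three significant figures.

936 L/s

Set C_mix = 39: (Q·0 + 259.0·180.0) / (Q + 259.0) = 39
→ Q = 259.0·(180.0 − 39)/(39 − 0) = 936.4 L/s.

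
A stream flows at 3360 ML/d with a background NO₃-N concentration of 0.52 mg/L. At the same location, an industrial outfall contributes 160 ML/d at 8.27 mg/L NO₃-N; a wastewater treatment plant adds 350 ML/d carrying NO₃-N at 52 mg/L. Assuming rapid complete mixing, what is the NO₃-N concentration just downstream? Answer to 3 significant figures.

5.50 mg/L

Flow-weighted average: C = (3360·0.5200 + 160.0·8.270 + 350.0·52.00) / 3870 = 21270/3870 = 5.496 mg/L.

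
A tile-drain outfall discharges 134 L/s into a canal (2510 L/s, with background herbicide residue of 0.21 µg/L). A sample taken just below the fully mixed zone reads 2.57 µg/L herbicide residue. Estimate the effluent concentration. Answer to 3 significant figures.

46.8 µg/L

Mass balance: 2510·0.2100 + 134.0·Cₑ = 2644·2.570
→ Cₑ = (2644·2.570 − 2510·0.2100) / 134.0 = 46.78 µg/L.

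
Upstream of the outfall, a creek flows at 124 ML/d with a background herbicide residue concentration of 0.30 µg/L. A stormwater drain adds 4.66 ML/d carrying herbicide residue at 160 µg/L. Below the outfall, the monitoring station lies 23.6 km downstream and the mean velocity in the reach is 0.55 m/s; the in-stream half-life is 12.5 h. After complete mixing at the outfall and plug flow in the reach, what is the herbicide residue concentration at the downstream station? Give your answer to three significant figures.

3.14 µg/L

Mass balance: C = (124.0·0.3000 + 4.660·160.0) / 128.7 = 782.8/128.7 = 6.084 µg/L.
Travel time t = 23.6·1000 / 0.55 = 42910 s = 11.92 h.
Half-life 12.5 h → k = ln 2 / 12.5 = 0.05545 h⁻¹ = 1.331 d⁻¹.
First-order decay: C = 6.084·exp(−k·t) = 6.084·0.5164 = 3.142 µg/L.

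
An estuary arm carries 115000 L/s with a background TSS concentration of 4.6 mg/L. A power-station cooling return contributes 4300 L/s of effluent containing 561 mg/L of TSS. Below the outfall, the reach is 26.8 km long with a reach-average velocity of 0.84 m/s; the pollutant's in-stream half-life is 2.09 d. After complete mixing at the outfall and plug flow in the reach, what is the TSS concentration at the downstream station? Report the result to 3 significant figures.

Mass balance: C = (115000·4.600 + 4300·561.0) / 119300 = 2941000/119300 = 24.65 mg/L.
Travel time t = 26.8·1000 / 0.84 = 31900 s = 8.862 h.
Half-life 2.09 d → k = ln 2 / 2.09 = 0.3316 d⁻¹.
After decay, C = 24.65 × e^(−kt) = 24.65 × 0.8847 = 21.81 mg/L.

21.8 mg/L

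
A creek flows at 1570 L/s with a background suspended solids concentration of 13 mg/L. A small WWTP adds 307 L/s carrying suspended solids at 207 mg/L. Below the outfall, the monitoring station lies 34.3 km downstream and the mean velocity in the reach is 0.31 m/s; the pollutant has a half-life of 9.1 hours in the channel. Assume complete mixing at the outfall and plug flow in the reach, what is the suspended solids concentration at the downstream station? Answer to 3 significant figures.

4.30 mg/L

Mixed concentration C = ΣQC/ΣQ = (1570·13.00 + 307.0·207.0) / 1877 = 83960/1877 = 44.73 mg/L.
Travel time t = 34.3·1000 / 0.31 = 110600 s = 30.73 h.
Half-life 9.1 h → k = ln 2 / 9.1 = 0.07617 h⁻¹ = 1.828 d⁻¹.
Applying C = C₀e^(−kt): 44.73 × 0.09622 = 4.304 mg/L.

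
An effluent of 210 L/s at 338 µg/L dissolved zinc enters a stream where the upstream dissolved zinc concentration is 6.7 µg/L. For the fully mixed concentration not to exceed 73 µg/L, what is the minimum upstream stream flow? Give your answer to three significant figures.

Set C_mix = 73: (Q·6.700 + 210.0·338.0) / (Q + 210.0) = 73
→ Q = 210.0·(338.0 − 73)/(73 − 6.700) = 839.4 L/s.

839 L/s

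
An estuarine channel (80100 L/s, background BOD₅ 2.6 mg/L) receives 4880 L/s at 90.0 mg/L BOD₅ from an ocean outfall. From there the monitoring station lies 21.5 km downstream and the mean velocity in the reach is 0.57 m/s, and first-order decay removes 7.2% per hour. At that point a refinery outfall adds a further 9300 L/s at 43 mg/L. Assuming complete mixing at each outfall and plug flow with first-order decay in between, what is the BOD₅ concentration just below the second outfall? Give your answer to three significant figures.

7.38 mg/L

Mass balance: C = (80100·2.600 + 4880·90.00) / 84980 = 647500/84980 = 7.619 mg/L; combined flow 84980 L/s.
Travel time t = 21.5·1000 / 0.57 = 37720 s = 10.48 h.
7.2%/h lost → k = −ln(1 − 0.072) = 0.07472 h⁻¹.
After decay, C = 7.619 × e^(−kt) = 7.619 × 0.4571 = 3.482 mg/L.
At the second outfall, C = (84980·3.482 + 9300·43.00) / (84980 + 9300) = 7.380 mg/L.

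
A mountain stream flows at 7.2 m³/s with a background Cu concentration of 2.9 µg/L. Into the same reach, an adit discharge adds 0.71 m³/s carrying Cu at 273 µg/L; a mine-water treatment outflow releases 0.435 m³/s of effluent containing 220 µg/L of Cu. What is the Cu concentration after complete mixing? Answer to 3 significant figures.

37.2 µg/L

Mass balance: C = (7.200·2.900 + 0.7100·273.0 + 0.4350·220.0) / 8.345 = 310.4/8.345 = 37.20 µg/L.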